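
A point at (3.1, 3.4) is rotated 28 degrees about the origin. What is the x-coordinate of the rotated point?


x' = x*cos(theta) - y*sin(theta)
cos(28 deg) = 0.8829, sin(28 deg) = 0.4695
x' = 3.1 * 0.8829 - 3.4 * 0.4695
= 2.7371 - 1.5962
= 1.1409


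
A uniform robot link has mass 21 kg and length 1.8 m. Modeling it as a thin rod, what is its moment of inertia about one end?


I = (1/3) * m * L^2
= (1/3) * 21 * 1.8^2
= 0.333333 * 21 * 3.24
= 22.68 kg*m^2


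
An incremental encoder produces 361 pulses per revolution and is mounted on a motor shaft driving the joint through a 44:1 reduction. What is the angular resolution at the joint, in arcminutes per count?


counts per rev = 361
effective counts at joint = 361 * 44 = 15884
resolution = 360*60 / 15884
= 1.3599 arcmin/count


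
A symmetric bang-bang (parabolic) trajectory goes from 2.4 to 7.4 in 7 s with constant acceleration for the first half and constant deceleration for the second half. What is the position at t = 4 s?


Symmetric rest-to-rest: each phase covers (pf-p0)/2 in time T/2. 0.5*a*(T/2)^2 = (pf-p0)/2 => a = 4*(pf-p0)/T^2
a = 4*(7.4-2.4)/7^2 = 0.4082
t = 4 is in the deceleration phase (t > T/2).
p = pf - 0.5*a*(T-t)^2 = 7.4 - 0.5*0.4082*3^2
= 5.5633


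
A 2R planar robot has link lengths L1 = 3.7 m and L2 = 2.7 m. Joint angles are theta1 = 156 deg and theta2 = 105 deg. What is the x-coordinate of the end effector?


Convert angles to radians: theta1 = 2.7227, theta2 = 1.8326
x = L1*cos(theta1) + L2*cos(theta1+theta2)
x = -3.3801 + -0.4224
x = -3.8025


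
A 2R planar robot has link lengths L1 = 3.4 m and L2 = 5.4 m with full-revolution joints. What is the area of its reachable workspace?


r_max = L1 + L2 = 8.8 m
r_min = |L1 - L2| = 2.0 m
Area = pi*(r_max^2 - r_min^2)
= pi*(77.44 - 4.0)
= pi * 73.44
= 230.7186 m^2


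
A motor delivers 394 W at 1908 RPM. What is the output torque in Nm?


omega = 1908 * 2*pi/60 = 199.8053 rad/s
tau = P / omega = 394 / 199.8053
= 1.9719 Nm


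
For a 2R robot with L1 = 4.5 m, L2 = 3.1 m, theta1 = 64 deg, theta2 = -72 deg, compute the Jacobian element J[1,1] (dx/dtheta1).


J[1,1] = -L1*sin(t1) - L2*sin(t1+t2)
= -4.5*sin(64) - 3.1*sin(-8)
= -3.6131


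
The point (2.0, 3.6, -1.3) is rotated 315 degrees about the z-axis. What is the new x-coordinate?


Rotation about z-axis: x' = x*cos(theta) - y*sin(theta)
= 2.0 * 0.7071 - 3.6 * -0.7071
= 3.9598


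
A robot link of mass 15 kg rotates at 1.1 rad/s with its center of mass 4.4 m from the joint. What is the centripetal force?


F = m * omega^2 * r
= 15 * 1.1^2 * 4.4
= 15 * 1.21 * 4.4
= 79.86 N


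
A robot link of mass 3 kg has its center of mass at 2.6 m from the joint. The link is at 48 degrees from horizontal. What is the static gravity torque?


tau = m*g*L*cos(angle)
= 3 * 9.81 * 2.6 * cos(48 deg)
= 3 * 9.81 * 2.6 * 0.6691
= 51.2005 Nm


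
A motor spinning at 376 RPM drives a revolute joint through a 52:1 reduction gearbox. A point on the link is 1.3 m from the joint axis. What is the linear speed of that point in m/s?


omega_motor = 376 * 2*pi/60 = 39.3746 rad/s
omega_joint = omega_motor / 52 = 0.7572 rad/s
v = omega_joint * r = 0.7572 * 1.3
= 0.9844 m/s


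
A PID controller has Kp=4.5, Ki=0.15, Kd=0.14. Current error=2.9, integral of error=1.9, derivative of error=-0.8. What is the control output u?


u = Kp*e + Ki*int(e) + Kd*de/dt
= 4.5*2.9 + 0.15*1.9 + 0.14*(-0.8)
= 13.05 + 0.285 + -0.112
= 13.223


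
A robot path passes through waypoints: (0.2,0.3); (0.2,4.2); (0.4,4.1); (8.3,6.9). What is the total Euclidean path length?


Segment lengths:
  seg1 = sqrt((0.0)^2 + (3.9)^2) = 3.9
  seg2 = sqrt((0.2)^2 + (-0.1)^2) = 0.2236
  seg3 = sqrt((7.9)^2 + (2.8)^2) = 8.3815
Total = 12.5051


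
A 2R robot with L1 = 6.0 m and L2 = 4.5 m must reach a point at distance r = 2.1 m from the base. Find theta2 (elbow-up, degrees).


cos(theta2) = (r^2 - L1^2 - L2^2) / (2*L1*L2)
cos(theta2) = (4.41 - 36.0 - 20.25) / 54.0
cos(theta2) = -0.96
theta2 = 163.7398 degrees


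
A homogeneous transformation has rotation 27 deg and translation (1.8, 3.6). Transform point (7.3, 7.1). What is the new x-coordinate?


x' = cos(theta)*px - sin(theta)*py + tx
= 0.891*7.3 - 0.454*7.1 + 1.8
= 5.081


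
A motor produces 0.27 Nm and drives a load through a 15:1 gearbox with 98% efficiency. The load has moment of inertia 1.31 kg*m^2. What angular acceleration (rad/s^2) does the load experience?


tau_out = tau_motor * N * eta
= 0.27 * 15 * 0.98 = 3.969 Nm
alpha = tau_out / I = 3.969 / 1.31
= 3.0298 rad/s^2


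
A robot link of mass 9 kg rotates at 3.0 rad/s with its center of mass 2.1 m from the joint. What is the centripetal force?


F = m * omega^2 * r
= 9 * 3.0^2 * 2.1
= 9 * 9.0 * 2.1
= 170.1 N


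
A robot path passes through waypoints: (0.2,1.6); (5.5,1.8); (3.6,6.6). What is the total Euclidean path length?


Segment lengths:
  seg1 = sqrt((5.3)^2 + (0.2)^2) = 5.3038
  seg2 = sqrt((-1.9)^2 + (4.8)^2) = 5.1624
Total = 10.4661


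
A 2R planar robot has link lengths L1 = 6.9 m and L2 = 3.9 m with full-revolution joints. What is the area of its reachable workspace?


r_max = L1 + L2 = 10.8 m
r_min = |L1 - L2| = 3.0 m
Area = pi*(r_max^2 - r_min^2)
= pi*(116.64 - 9.0)
= pi * 107.64
= 338.161 m^2


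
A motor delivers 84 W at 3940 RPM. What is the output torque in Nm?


omega = 3940 * 2*pi/60 = 412.5958 rad/s
tau = P / omega = 84 / 412.5958
= 0.2036 Nm


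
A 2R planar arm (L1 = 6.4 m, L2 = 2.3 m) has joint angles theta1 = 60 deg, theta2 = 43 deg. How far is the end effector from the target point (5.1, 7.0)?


End effector via forward kinematics:
x = L1*cos(t1) + L2*cos(t1+t2) = 2.6826
y = L1*sin(t1) + L2*sin(t1+t2) = 7.7836
Distance to target:
d = sqrt((5.1 - 2.6826)^2 + (7.0 - 7.7836)^2)
= sqrt(5.8438 + 0.6141)
= 2.5412 m


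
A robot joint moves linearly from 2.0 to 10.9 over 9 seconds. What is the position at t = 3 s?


s = t/T = 3/9 = 0.3333
p(t) = p0 + (pf-p0)*s
= 2.0 + (10.9 - 2.0) * 0.3333
= 4.9667


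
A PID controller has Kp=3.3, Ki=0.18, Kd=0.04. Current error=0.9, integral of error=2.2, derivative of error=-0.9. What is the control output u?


u = Kp*e + Ki*int(e) + Kd*de/dt
= 3.3*0.9 + 0.18*2.2 + 0.04*(-0.9)
= 2.97 + 0.396 + -0.036
= 3.33


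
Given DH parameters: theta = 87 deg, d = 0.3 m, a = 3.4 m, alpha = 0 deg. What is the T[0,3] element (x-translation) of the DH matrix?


T[0,3] = a * cos(theta)
= 3.4 * cos(87 deg)
= 3.4 * 0.0523
= 0.1779


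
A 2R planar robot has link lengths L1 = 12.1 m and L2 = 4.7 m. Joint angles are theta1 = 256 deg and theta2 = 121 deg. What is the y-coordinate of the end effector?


Convert angles to radians: theta1 = 4.468, theta2 = 2.1118
y = L1*sin(theta1) + L2*sin(theta1+theta2)
y = -11.7406 + 1.3741
y = -10.3664


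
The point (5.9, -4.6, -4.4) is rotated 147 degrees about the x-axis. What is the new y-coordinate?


Rotation about x-axis: y' = y*cos(theta) - z*sin(theta)
= -4.6 * -0.8387 - -4.4 * 0.5446
= 6.2543


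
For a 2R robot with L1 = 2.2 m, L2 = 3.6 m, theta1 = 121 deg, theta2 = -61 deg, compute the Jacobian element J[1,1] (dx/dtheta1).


J[1,1] = -L1*sin(t1) - L2*sin(t1+t2)
= -2.2*sin(121) - 3.6*sin(60)
= -5.0035


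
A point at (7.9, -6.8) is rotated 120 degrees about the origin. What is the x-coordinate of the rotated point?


x' = x*cos(theta) - y*sin(theta)
cos(120 deg) = -0.5, sin(120 deg) = 0.866
x' = 7.9 * -0.5 - -6.8 * 0.866
= -3.95 - -5.889
= 1.939


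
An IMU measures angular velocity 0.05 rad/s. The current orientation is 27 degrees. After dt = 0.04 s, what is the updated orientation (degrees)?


delta_theta = w * dt = 0.05 * 0.04 = 0.002 rad
= 0.1146 deg
theta_new = 27 + 0.1146 = 27.1146 deg


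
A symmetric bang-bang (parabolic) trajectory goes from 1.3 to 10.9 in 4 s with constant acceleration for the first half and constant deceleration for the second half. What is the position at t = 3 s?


Symmetric rest-to-rest: each phase covers (pf-p0)/2 in time T/2. 0.5*a*(T/2)^2 = (pf-p0)/2 => a = 4*(pf-p0)/T^2
a = 4*(10.9-1.3)/4^2 = 2.4
t = 3 is in the deceleration phase (t > T/2).
p = pf - 0.5*a*(T-t)^2 = 10.9 - 0.5*2.4*1^2
= 9.7


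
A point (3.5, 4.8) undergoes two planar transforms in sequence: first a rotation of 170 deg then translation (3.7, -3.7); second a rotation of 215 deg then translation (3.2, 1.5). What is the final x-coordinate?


After transform 1:
x1 = cos(170)*3.5 - sin(170)*4.8 + 3.7 = -0.5803
y1 = sin(170)*3.5 + cos(170)*4.8 + -3.7 = -7.8193
After transform 2:
x2 = cos(215)*-0.5803 - sin(215)*-7.8193 + 3.2
= -0.8096


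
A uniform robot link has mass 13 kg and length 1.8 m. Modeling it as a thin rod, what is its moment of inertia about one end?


I = (1/3) * m * L^2
= (1/3) * 13 * 1.8^2
= 0.333333 * 13 * 3.24
= 14.04 kg*m^2


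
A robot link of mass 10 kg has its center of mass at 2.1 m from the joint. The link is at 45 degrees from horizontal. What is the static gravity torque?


tau = m*g*L*cos(angle)
= 10 * 9.81 * 2.1 * cos(45 deg)
= 10 * 9.81 * 2.1 * 0.7071
= 145.6711 Nm


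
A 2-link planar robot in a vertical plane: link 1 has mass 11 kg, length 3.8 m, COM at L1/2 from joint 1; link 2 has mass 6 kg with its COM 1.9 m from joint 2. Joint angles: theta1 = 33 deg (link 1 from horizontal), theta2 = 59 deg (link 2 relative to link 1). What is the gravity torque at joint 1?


Horizontal distance from joint 1 to link-1 COM:
  x_c1 = (L1/2)*cos(t1) = 1.9 * 0.8387 = 1.5935 m
Horizontal distance from joint 1 to link-2 COM:
  x_c2 = L1*cos(t1) + Lc2*cos(t1+t2)
       = 3.8*0.8387 + 1.9*-0.0349 = 3.1206 m
tau1 = m1*g*x_c1 + m2*g*x_c2
     = 11*9.81*1.5935 + 6*9.81*3.1206
     = 171.9518 + 183.6808
     = 355.6326 Nm


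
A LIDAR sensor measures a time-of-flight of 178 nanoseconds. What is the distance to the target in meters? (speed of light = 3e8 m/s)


tof = 178 ns = 1.78e-07 s
dist = c * tof / 2
= 3e8 * 1.78e-07 / 2
= 26.7 m


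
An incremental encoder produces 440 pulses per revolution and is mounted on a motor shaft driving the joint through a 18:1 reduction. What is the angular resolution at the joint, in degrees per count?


counts per rev = 440
effective counts at joint = 440 * 18 = 7920
resolution = 360 / 7920
= 0.0455 deg/count


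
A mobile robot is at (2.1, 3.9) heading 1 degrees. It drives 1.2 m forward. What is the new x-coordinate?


x_new = x0 + d*cos(theta)
= 2.1 + 1.2*cos(1)
= 2.1 + 1.1998
= 3.2998


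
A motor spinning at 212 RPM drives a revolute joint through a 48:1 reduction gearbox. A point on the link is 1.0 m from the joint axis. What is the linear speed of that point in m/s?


omega_motor = 212 * 2*pi/60 = 22.2006 rad/s
omega_joint = omega_motor / 48 = 0.4625 rad/s
v = omega_joint * r = 0.4625 * 1.0
= 0.4625 m/s


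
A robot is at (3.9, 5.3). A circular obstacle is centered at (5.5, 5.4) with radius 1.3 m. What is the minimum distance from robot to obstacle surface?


center_dist = sqrt((3.9-5.5)^2 + (5.3-5.4)^2)
= sqrt(2.56 + 0.01)
= 1.6031
min_dist = center_dist - radius = 1.6031 - 1.3 = 0.3031 m


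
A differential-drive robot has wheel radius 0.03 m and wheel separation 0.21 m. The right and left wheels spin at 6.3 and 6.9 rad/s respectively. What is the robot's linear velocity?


vR = r*wR = 0.03*6.3 = 0.189 m/s
vL = r*wL = 0.03*6.9 = 0.207 m/s
v = (vR+vL)/2 = 0.198 m/s
omega = (vR-vL)/L = -0.0857 rad/s
linear velocity = 0.198 m/s


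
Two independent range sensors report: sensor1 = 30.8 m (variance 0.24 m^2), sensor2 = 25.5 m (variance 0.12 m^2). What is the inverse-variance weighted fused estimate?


w1 = (1/var1) / (1/var1 + 1/var2)
   = 4.1667 / (4.1667 + 8.3333) = 0.3333
w2 = 1 - w1 = 0.6667
fused = w1*s1 + w2*s2 = 10.2667 + 17.0
= 27.2667 m


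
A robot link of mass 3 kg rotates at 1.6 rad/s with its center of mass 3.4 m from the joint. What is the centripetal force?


F = m * omega^2 * r
= 3 * 1.6^2 * 3.4
= 3 * 2.56 * 3.4
= 26.112 N


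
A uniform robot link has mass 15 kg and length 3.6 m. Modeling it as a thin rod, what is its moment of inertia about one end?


I = (1/3) * m * L^2
= (1/3) * 15 * 3.6^2
= 0.333333 * 15 * 12.96
= 64.8 kg*m^2


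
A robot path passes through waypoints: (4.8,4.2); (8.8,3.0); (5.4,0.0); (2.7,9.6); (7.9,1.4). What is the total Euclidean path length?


Segment lengths:
  seg1 = sqrt((4.0)^2 + (-1.2)^2) = 4.1761
  seg2 = sqrt((-3.4)^2 + (-3.0)^2) = 4.5343
  seg3 = sqrt((-2.7)^2 + (9.6)^2) = 9.9725
  seg4 = sqrt((5.2)^2 + (-8.2)^2) = 9.7098
Total = 28.3927


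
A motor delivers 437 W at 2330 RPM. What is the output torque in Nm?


omega = 2330 * 2*pi/60 = 243.997 rad/s
tau = P / omega = 437 / 243.997
= 1.791 Nm


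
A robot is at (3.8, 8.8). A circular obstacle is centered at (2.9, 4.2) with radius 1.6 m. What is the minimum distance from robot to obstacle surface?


center_dist = sqrt((3.8-2.9)^2 + (8.8-4.2)^2)
= sqrt(0.81 + 21.16)
= 4.6872
min_dist = center_dist - radius = 4.6872 - 1.6 = 3.0872 m


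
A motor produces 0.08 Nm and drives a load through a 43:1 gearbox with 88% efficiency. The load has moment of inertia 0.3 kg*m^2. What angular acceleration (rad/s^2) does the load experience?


tau_out = tau_motor * N * eta
= 0.08 * 43 * 0.88 = 3.0272 Nm
alpha = tau_out / I = 3.0272 / 0.3
= 10.0907 rad/s^2


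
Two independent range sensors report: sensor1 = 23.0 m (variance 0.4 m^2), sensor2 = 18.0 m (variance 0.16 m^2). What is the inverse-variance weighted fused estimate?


w1 = (1/var1) / (1/var1 + 1/var2)
   = 2.5 / (2.5 + 6.25) = 0.2857
w2 = 1 - w1 = 0.7143
fused = w1*s1 + w2*s2 = 6.5714 + 12.8571
= 19.4286 m


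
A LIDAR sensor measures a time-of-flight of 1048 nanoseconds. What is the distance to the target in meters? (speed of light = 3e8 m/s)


tof = 1048 ns = 1.048e-06 s
dist = c * tof / 2
= 3e8 * 1.048e-06 / 2
= 157.2 m


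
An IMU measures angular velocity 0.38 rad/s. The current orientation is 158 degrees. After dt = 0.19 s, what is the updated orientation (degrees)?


delta_theta = w * dt = 0.38 * 0.19 = 0.0722 rad
= 4.1368 deg
theta_new = 158 + 4.1368 = 162.1368 deg


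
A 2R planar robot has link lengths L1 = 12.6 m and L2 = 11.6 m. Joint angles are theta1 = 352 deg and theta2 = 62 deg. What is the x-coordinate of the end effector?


Convert angles to radians: theta1 = 6.1436, theta2 = 1.0821
x = L1*cos(theta1) + L2*cos(theta1+theta2)
x = 12.4774 + 6.8183
x = 19.2957


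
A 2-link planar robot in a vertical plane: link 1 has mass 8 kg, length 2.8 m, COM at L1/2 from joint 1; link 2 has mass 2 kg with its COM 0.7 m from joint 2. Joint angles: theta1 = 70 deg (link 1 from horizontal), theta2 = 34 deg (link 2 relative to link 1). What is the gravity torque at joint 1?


Horizontal distance from joint 1 to link-1 COM:
  x_c1 = (L1/2)*cos(t1) = 1.4 * 0.342 = 0.4788 m
Horizontal distance from joint 1 to link-2 COM:
  x_c2 = L1*cos(t1) + Lc2*cos(t1+t2)
       = 2.8*0.342 + 0.7*-0.2419 = 0.7883 m
tau1 = m1*g*x_c1 + m2*g*x_c2
     = 8*9.81*0.4788 + 2*9.81*0.7883
     = 37.5784 + 15.4667
     = 53.0451 Nm


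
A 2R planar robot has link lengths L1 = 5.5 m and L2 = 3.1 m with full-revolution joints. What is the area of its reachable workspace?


r_max = L1 + L2 = 8.6 m
r_min = |L1 - L2| = 2.4 m
Area = pi*(r_max^2 - r_min^2)
= pi*(73.96 - 5.76)
= pi * 68.2
= 214.2566 m^2


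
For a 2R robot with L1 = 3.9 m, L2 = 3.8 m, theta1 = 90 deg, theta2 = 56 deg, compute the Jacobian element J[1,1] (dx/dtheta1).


J[1,1] = -L1*sin(t1) - L2*sin(t1+t2)
= -3.9*sin(90) - 3.8*sin(146)
= -6.0249


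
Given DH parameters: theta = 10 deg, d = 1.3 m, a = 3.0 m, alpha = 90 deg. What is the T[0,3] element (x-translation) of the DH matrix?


T[0,3] = a * cos(theta)
= 3.0 * cos(10 deg)
= 3.0 * 0.9848
= 2.9544


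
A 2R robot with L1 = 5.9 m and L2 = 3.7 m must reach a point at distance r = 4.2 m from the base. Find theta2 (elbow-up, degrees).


cos(theta2) = (r^2 - L1^2 - L2^2) / (2*L1*L2)
cos(theta2) = (17.64 - 34.81 - 13.69) / 43.66
cos(theta2) = -0.706825
theta2 = 134.9772 degrees


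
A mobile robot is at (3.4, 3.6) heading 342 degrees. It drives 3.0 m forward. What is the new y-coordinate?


y_new = y0 + d*sin(theta)
= 3.6 + 3.0*sin(342)
= 3.6 + -0.9271
= 2.6729


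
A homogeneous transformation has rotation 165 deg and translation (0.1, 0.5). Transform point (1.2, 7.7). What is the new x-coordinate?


x' = cos(theta)*px - sin(theta)*py + tx
= -0.9659*1.2 - 0.2588*7.7 + 0.1
= -3.052


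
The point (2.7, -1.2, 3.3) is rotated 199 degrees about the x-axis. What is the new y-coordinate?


Rotation about x-axis: y' = y*cos(theta) - z*sin(theta)
= -1.2 * -0.9455 - 3.3 * -0.3256
= 2.209


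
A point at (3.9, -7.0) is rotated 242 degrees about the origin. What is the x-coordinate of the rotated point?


x' = x*cos(theta) - y*sin(theta)
cos(242 deg) = -0.4695, sin(242 deg) = -0.8829
x' = 3.9 * -0.4695 - -7.0 * -0.8829
= -1.8309 - 6.1806
= -8.0116


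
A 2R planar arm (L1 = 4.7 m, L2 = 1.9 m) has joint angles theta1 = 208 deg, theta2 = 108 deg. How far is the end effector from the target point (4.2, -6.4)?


End effector via forward kinematics:
x = L1*cos(t1) + L2*cos(t1+t2) = -2.7831
y = L1*sin(t1) + L2*sin(t1+t2) = -3.5264
Distance to target:
d = sqrt((4.2 - -2.7831)^2 + (-6.4 - -3.5264)^2)
= sqrt(48.7638 + 8.2578)
= 7.5513 m


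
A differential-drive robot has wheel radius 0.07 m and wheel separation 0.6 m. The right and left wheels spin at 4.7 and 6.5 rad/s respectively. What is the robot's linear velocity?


vR = r*wR = 0.07*4.7 = 0.329 m/s
vL = r*wL = 0.07*6.5 = 0.455 m/s
v = (vR+vL)/2 = 0.392 m/s
omega = (vR-vL)/L = -0.21 rad/s
linear velocity = 0.392 m/s


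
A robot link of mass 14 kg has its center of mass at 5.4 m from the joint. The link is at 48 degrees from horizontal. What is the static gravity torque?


tau = m*g*L*cos(angle)
= 14 * 9.81 * 5.4 * cos(48 deg)
= 14 * 9.81 * 5.4 * 0.6691
= 496.2513 Nm


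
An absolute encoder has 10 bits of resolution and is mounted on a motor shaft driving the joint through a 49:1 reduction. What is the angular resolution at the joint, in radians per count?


counts = 2^10 = 1024
effective counts at joint = 1024 * 49 = 50176
resolution = 2*pi / 50176
= 1.2522e-04 rad/count


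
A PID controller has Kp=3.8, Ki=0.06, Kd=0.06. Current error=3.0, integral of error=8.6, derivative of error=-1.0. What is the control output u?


u = Kp*e + Ki*int(e) + Kd*de/dt
= 3.8*3.0 + 0.06*8.6 + 0.06*(-1.0)
= 11.4 + 0.516 + -0.06
= 11.856


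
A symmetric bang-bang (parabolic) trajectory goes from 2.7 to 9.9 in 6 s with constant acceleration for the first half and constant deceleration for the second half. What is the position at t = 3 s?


Symmetric rest-to-rest: each phase covers (pf-p0)/2 in time T/2. 0.5*a*(T/2)^2 = (pf-p0)/2 => a = 4*(pf-p0)/T^2
a = 4*(9.9-2.7)/6^2 = 0.8
t = 3 is in the acceleration phase (t <= T/2).
p = p0 + 0.5*a*t^2 = 2.7 + 0.5*0.8*3^2
= 6.3


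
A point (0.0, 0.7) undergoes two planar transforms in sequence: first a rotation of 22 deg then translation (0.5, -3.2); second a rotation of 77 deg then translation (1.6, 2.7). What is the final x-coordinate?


After transform 1:
x1 = cos(22)*0.0 - sin(22)*0.7 + 0.5 = 0.2378
y1 = sin(22)*0.0 + cos(22)*0.7 + -3.2 = -2.551
After transform 2:
x2 = cos(77)*0.2378 - sin(77)*-2.551 + 1.6
= 4.1391


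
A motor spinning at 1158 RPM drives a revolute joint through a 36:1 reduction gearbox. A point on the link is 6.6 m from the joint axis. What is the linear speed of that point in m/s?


omega_motor = 1158 * 2*pi/60 = 121.2655 rad/s
omega_joint = omega_motor / 36 = 3.3685 rad/s
v = omega_joint * r = 3.3685 * 6.6
= 22.232 m/s


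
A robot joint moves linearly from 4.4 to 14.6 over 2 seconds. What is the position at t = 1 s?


s = t/T = 1/2 = 0.5
p(t) = p0 + (pf-p0)*s
= 4.4 + (14.6 - 4.4) * 0.5
= 9.5


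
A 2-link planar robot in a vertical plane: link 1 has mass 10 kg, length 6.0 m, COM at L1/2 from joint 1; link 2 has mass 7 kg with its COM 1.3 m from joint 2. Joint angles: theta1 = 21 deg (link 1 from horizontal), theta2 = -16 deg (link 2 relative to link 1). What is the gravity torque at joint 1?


Horizontal distance from joint 1 to link-1 COM:
  x_c1 = (L1/2)*cos(t1) = 3.0 * 0.9336 = 2.8007 m
Horizontal distance from joint 1 to link-2 COM:
  x_c2 = L1*cos(t1) + Lc2*cos(t1+t2)
       = 6.0*0.9336 + 1.3*0.9962 = 6.8965 m
tau1 = m1*g*x_c1 + m2*g*x_c2
     = 10*9.81*2.8007 + 7*9.81*6.8965
     = 274.7527 + 473.5851
     = 748.3378 Nm


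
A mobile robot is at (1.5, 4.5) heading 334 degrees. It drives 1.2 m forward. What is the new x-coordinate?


x_new = x0 + d*cos(theta)
= 1.5 + 1.2*cos(334)
= 1.5 + 1.0786
= 2.5786


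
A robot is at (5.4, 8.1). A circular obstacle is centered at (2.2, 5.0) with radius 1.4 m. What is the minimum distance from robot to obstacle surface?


center_dist = sqrt((5.4-2.2)^2 + (8.1-5.0)^2)
= sqrt(10.24 + 9.61)
= 4.4553
min_dist = center_dist - radius = 4.4553 - 1.4 = 3.0553 m


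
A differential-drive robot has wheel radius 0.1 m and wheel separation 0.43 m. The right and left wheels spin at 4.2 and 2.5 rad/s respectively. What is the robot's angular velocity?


vR = r*wR = 0.1*4.2 = 0.42 m/s
vL = r*wL = 0.1*2.5 = 0.25 m/s
v = (vR+vL)/2 = 0.335 m/s
omega = (vR-vL)/L = 0.3953 rad/s
angular velocity = 0.3953 rad/s


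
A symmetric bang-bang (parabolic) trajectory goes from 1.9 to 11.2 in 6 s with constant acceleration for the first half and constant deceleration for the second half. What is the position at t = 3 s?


Symmetric rest-to-rest: each phase covers (pf-p0)/2 in time T/2. 0.5*a*(T/2)^2 = (pf-p0)/2 => a = 4*(pf-p0)/T^2
a = 4*(11.2-1.9)/6^2 = 1.0333
t = 3 is in the acceleration phase (t <= T/2).
p = p0 + 0.5*a*t^2 = 1.9 + 0.5*1.0333*3^2
= 6.55


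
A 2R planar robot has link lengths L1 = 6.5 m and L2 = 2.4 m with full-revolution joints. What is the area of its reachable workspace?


r_max = L1 + L2 = 8.9 m
r_min = |L1 - L2| = 4.1 m
Area = pi*(r_max^2 - r_min^2)
= pi*(79.21 - 16.81)
= pi * 62.4
= 196.0354 m^2


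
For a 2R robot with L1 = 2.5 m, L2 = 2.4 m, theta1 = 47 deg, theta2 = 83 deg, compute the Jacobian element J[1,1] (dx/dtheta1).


J[1,1] = -L1*sin(t1) - L2*sin(t1+t2)
= -2.5*sin(47) - 2.4*sin(130)
= -3.6669


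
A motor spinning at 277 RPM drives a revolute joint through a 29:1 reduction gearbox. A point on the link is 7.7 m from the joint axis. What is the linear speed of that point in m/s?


omega_motor = 277 * 2*pi/60 = 29.0074 rad/s
omega_joint = omega_motor / 29 = 1.0003 rad/s
v = omega_joint * r = 1.0003 * 7.7
= 7.702 m/s


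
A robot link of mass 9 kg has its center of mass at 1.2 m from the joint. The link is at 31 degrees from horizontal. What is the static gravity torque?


tau = m*g*L*cos(angle)
= 9 * 9.81 * 1.2 * cos(31 deg)
= 9 * 9.81 * 1.2 * 0.8572
= 90.8152 Nm


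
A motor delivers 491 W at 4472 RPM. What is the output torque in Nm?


omega = 4472 * 2*pi/60 = 468.3067 rad/s
tau = P / omega = 491 / 468.3067
= 1.0485 Nm


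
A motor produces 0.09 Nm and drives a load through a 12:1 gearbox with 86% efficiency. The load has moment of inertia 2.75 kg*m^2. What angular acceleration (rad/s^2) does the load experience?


tau_out = tau_motor * N * eta
= 0.09 * 12 * 0.86 = 0.9288 Nm
alpha = tau_out / I = 0.9288 / 2.75
= 0.3377 rad/s^2


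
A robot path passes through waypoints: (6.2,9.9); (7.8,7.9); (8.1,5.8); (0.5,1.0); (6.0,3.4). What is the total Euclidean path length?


Segment lengths:
  seg1 = sqrt((1.6)^2 + (-2.0)^2) = 2.5612
  seg2 = sqrt((0.3)^2 + (-2.1)^2) = 2.1213
  seg3 = sqrt((-7.6)^2 + (-4.8)^2) = 8.9889
  seg4 = sqrt((5.5)^2 + (2.4)^2) = 6.0008
Total = 19.6723


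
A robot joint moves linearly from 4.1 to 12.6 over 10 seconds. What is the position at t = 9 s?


s = t/T = 9/10 = 0.9
p(t) = p0 + (pf-p0)*s
= 4.1 + (12.6 - 4.1) * 0.9
= 11.75


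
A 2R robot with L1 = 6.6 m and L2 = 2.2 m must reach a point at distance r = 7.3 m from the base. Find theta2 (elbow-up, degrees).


cos(theta2) = (r^2 - L1^2 - L2^2) / (2*L1*L2)
cos(theta2) = (53.29 - 43.56 - 4.84) / 29.04
cos(theta2) = 0.168388
theta2 = 80.3059 degrees


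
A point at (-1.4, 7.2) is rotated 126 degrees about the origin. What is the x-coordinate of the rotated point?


x' = x*cos(theta) - y*sin(theta)
cos(126 deg) = -0.5878, sin(126 deg) = 0.809
x' = -1.4 * -0.5878 - 7.2 * 0.809
= 0.8229 - 5.8249
= -5.002


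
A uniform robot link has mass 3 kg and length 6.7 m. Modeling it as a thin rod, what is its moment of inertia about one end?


I = (1/3) * m * L^2
= (1/3) * 3 * 6.7^2
= 0.333333 * 3 * 44.89
= 44.89 kg*m^2


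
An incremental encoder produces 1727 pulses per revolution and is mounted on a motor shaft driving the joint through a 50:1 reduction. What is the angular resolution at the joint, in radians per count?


counts per rev = 1727
effective counts at joint = 1727 * 50 = 86350
resolution = 2*pi / 86350
= 7.2764e-05 rad/count


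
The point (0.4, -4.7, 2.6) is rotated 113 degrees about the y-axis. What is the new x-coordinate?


Rotation about y-axis: x' = x*cos(theta) + z*sin(theta)
= 0.4 * -0.3907 + 2.6 * 0.9205
= 2.237


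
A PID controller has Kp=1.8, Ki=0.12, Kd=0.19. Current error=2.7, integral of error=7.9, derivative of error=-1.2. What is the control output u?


u = Kp*e + Ki*int(e) + Kd*de/dt
= 1.8*2.7 + 0.12*7.9 + 0.19*(-1.2)
= 4.86 + 0.948 + -0.228
= 5.58


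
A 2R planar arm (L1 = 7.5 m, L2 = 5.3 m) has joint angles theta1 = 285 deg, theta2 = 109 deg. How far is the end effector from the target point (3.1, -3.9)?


End effector via forward kinematics:
x = L1*cos(t1) + L2*cos(t1+t2) = 6.335
y = L1*sin(t1) + L2*sin(t1+t2) = -4.2807
Distance to target:
d = sqrt((3.1 - 6.335)^2 + (-3.9 - -4.2807)^2)
= sqrt(10.4655 + 0.1449)
= 3.2574 m


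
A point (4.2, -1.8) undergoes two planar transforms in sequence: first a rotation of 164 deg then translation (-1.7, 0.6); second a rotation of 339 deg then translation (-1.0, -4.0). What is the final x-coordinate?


After transform 1:
x1 = cos(164)*4.2 - sin(164)*-1.8 + -1.7 = -5.2412
y1 = sin(164)*4.2 + cos(164)*-1.8 + 0.6 = 3.4879
After transform 2:
x2 = cos(339)*-5.2412 - sin(339)*3.4879 + -1.0
= -4.6431


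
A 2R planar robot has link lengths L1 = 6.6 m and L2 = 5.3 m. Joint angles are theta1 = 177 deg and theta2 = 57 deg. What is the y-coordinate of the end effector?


Convert angles to radians: theta1 = 3.0892, theta2 = 0.9948
y = L1*sin(theta1) + L2*sin(theta1+theta2)
y = 0.3454 + -4.2878
y = -3.9424


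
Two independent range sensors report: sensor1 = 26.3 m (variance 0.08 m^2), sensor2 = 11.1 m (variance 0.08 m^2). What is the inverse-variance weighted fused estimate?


w1 = (1/var1) / (1/var1 + 1/var2)
   = 12.5 / (12.5 + 12.5) = 0.5
w2 = 1 - w1 = 0.5
fused = w1*s1 + w2*s2 = 13.15 + 5.55
= 18.7 m


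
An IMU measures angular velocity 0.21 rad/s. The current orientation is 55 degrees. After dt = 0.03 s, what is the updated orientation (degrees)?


delta_theta = w * dt = 0.21 * 0.03 = 0.0063 rad
= 0.361 deg
theta_new = 55 + 0.361 = 55.361 deg


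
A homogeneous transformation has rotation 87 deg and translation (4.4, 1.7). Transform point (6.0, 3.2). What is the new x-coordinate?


x' = cos(theta)*px - sin(theta)*py + tx
= 0.0523*6.0 - 0.9986*3.2 + 4.4
= 1.5184


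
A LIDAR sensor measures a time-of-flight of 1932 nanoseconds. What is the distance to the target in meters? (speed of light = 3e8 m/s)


tof = 1932 ns = 1.932e-06 s
dist = c * tof / 2
= 3e8 * 1.932e-06 / 2
= 289.8 m


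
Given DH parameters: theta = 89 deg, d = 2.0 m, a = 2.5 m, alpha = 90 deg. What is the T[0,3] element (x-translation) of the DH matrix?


T[0,3] = a * cos(theta)
= 2.5 * cos(89 deg)
= 2.5 * 0.0175
= 0.0436


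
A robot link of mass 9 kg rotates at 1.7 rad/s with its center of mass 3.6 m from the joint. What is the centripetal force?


F = m * omega^2 * r
= 9 * 1.7^2 * 3.6
= 9 * 2.89 * 3.6
= 93.636 N


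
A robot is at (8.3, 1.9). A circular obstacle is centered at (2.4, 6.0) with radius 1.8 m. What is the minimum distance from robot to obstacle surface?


center_dist = sqrt((8.3-2.4)^2 + (1.9-6.0)^2)
= sqrt(34.81 + 16.81)
= 7.1847
min_dist = center_dist - radius = 7.1847 - 1.8 = 5.3847 m


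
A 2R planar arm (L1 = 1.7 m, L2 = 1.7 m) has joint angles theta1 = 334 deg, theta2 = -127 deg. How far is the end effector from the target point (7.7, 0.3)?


End effector via forward kinematics:
x = L1*cos(t1) + L2*cos(t1+t2) = 0.0132
y = L1*sin(t1) + L2*sin(t1+t2) = -1.517
Distance to target:
d = sqrt((7.7 - 0.0132)^2 + (0.3 - -1.517)^2)
= sqrt(59.0863 + 3.3015)
= 7.8986 m


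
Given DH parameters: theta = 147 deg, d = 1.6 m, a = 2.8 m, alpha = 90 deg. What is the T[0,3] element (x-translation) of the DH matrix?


T[0,3] = a * cos(theta)
= 2.8 * cos(147 deg)
= 2.8 * -0.8387
= -2.3483


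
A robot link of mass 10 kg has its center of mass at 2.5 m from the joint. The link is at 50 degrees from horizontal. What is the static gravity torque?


tau = m*g*L*cos(angle)
= 10 * 9.81 * 2.5 * cos(50 deg)
= 10 * 9.81 * 2.5 * 0.6428
= 157.6437 Nm


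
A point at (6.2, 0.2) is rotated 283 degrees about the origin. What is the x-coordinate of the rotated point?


x' = x*cos(theta) - y*sin(theta)
cos(283 deg) = 0.225, sin(283 deg) = -0.9744
x' = 6.2 * 0.225 - 0.2 * -0.9744
= 1.3947 - -0.1949
= 1.5896


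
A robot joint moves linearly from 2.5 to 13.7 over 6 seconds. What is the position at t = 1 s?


s = t/T = 1/6 = 0.1667
p(t) = p0 + (pf-p0)*s
= 2.5 + (13.7 - 2.5) * 0.1667
= 4.3667


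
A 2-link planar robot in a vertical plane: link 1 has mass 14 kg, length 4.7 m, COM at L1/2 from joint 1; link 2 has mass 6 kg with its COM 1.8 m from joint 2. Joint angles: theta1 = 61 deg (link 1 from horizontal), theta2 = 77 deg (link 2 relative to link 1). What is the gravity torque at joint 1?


Horizontal distance from joint 1 to link-1 COM:
  x_c1 = (L1/2)*cos(t1) = 2.35 * 0.4848 = 1.1393 m
Horizontal distance from joint 1 to link-2 COM:
  x_c2 = L1*cos(t1) + Lc2*cos(t1+t2)
       = 4.7*0.4848 + 1.8*-0.7431 = 0.9409 m
tau1 = m1*g*x_c1 + m2*g*x_c2
     = 14*9.81*1.1393 + 6*9.81*0.9409
     = 156.4718 + 55.384
     = 211.8558 Nm


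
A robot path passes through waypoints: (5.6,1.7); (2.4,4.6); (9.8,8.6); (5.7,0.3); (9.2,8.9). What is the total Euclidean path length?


Segment lengths:
  seg1 = sqrt((-3.2)^2 + (2.9)^2) = 4.3186
  seg2 = sqrt((7.4)^2 + (4.0)^2) = 8.4119
  seg3 = sqrt((-4.1)^2 + (-8.3)^2) = 9.2574
  seg4 = sqrt((3.5)^2 + (8.6)^2) = 9.2849
Total = 31.2728


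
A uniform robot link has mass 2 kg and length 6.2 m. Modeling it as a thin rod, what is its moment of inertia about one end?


I = (1/3) * m * L^2
= (1/3) * 2 * 6.2^2
= 0.333333 * 2 * 38.44
= 25.6267 kg*m^2


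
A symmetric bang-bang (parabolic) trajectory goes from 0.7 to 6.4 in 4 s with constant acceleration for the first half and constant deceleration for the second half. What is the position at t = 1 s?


Symmetric rest-to-rest: each phase covers (pf-p0)/2 in time T/2. 0.5*a*(T/2)^2 = (pf-p0)/2 => a = 4*(pf-p0)/T^2
a = 4*(6.4-0.7)/4^2 = 1.425
t = 1 is in the acceleration phase (t <= T/2).
p = p0 + 0.5*a*t^2 = 0.7 + 0.5*1.425*1^2
= 1.4125


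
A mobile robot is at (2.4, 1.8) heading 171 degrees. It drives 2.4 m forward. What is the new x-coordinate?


x_new = x0 + d*cos(theta)
= 2.4 + 2.4*cos(171)
= 2.4 + -2.3705
= 0.0295


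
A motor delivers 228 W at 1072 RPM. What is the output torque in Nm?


omega = 1072 * 2*pi/60 = 112.2596 rad/s
tau = P / omega = 228 / 112.2596
= 2.031 Nm


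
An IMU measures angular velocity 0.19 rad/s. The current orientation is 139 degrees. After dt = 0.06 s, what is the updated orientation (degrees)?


delta_theta = w * dt = 0.19 * 0.06 = 0.0114 rad
= 0.6532 deg
theta_new = 139 + 0.6532 = 139.6532 deg


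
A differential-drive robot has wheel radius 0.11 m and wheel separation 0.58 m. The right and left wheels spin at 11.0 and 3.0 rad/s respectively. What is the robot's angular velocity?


vR = r*wR = 0.11*11.0 = 1.21 m/s
vL = r*wL = 0.11*3.0 = 0.33 m/s
v = (vR+vL)/2 = 0.77 m/s
omega = (vR-vL)/L = 1.5172 rad/s
angular velocity = 1.5172 rad/s


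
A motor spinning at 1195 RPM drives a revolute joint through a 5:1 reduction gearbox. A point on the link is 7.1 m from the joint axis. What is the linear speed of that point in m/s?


omega_motor = 1195 * 2*pi/60 = 125.1401 rad/s
omega_joint = omega_motor / 5 = 25.028 rad/s
v = omega_joint * r = 25.028 * 7.1
= 177.699 m/s


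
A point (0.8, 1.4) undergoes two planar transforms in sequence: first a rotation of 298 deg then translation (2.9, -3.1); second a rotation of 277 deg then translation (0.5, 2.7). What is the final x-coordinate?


After transform 1:
x1 = cos(298)*0.8 - sin(298)*1.4 + 2.9 = 4.5117
y1 = sin(298)*0.8 + cos(298)*1.4 + -3.1 = -3.1491
After transform 2:
x2 = cos(277)*4.5117 - sin(277)*-3.1491 + 0.5
= -2.0758


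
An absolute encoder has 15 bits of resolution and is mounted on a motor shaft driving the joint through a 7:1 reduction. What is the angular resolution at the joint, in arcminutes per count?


counts = 2^15 = 32768
effective counts at joint = 32768 * 7 = 229376
resolution = 360*60 / 229376
= 0.0942 arcmin/count


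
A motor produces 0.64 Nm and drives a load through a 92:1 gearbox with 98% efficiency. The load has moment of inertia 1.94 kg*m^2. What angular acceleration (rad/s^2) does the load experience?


tau_out = tau_motor * N * eta
= 0.64 * 92 * 0.98 = 57.7024 Nm
alpha = tau_out / I = 57.7024 / 1.94
= 29.7435 rad/s^2


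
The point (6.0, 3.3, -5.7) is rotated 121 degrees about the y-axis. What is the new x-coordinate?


Rotation about y-axis: x' = x*cos(theta) + z*sin(theta)
= 6.0 * -0.515 + -5.7 * 0.8572
= -7.9761


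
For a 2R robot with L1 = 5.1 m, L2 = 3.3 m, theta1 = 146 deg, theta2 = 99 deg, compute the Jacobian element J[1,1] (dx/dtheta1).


J[1,1] = -L1*sin(t1) - L2*sin(t1+t2)
= -5.1*sin(146) - 3.3*sin(245)
= 0.1389


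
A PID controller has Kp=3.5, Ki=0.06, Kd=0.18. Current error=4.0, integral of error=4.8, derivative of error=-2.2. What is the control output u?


u = Kp*e + Ki*int(e) + Kd*de/dt
= 3.5*4.0 + 0.06*4.8 + 0.18*(-2.2)
= 14.0 + 0.288 + -0.396
= 13.892


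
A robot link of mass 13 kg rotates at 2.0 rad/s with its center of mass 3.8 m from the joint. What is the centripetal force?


F = m * omega^2 * r
= 13 * 2.0^2 * 3.8
= 13 * 4.0 * 3.8
= 197.6 N


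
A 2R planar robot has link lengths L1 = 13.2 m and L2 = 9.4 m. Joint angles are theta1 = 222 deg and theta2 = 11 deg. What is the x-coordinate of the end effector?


Convert angles to radians: theta1 = 3.8746, theta2 = 0.192
x = L1*cos(theta1) + L2*cos(theta1+theta2)
x = -9.8095 + -5.6571
x = -15.4666


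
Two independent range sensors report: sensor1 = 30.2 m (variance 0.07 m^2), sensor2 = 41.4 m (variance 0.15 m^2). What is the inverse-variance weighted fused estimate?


w1 = (1/var1) / (1/var1 + 1/var2)
   = 14.2857 / (14.2857 + 6.6667) = 0.6818
w2 = 1 - w1 = 0.3182
fused = w1*s1 + w2*s2 = 20.5909 + 13.1727
= 33.7636 m


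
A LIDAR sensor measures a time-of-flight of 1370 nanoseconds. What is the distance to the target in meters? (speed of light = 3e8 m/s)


tof = 1370 ns = 1.37e-06 s
dist = c * tof / 2
= 3e8 * 1.37e-06 / 2
= 205.5 m


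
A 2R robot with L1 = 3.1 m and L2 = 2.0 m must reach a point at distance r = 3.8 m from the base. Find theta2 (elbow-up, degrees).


cos(theta2) = (r^2 - L1^2 - L2^2) / (2*L1*L2)
cos(theta2) = (14.44 - 9.61 - 4.0) / 12.4
cos(theta2) = 0.066935
theta2 = 86.162 degrees


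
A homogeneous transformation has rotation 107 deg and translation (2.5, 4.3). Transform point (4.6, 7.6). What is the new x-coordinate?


x' = cos(theta)*px - sin(theta)*py + tx
= -0.2924*4.6 - 0.9563*7.6 + 2.5
= -6.1128


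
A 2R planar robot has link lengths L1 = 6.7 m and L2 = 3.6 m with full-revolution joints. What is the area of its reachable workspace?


r_max = L1 + L2 = 10.3 m
r_min = |L1 - L2| = 3.1 m
Area = pi*(r_max^2 - r_min^2)
= pi*(106.09 - 9.61)
= pi * 96.48
= 303.1009 m^2


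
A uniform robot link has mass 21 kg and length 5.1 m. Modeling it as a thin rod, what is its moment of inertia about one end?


I = (1/3) * m * L^2
= (1/3) * 21 * 5.1^2
= 0.333333 * 21 * 26.01
= 182.07 kg*m^2


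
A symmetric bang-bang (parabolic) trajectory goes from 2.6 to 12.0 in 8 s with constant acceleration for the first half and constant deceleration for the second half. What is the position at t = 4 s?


Symmetric rest-to-rest: each phase covers (pf-p0)/2 in time T/2. 0.5*a*(T/2)^2 = (pf-p0)/2 => a = 4*(pf-p0)/T^2
a = 4*(12.0-2.6)/8^2 = 0.5875
t = 4 is in the acceleration phase (t <= T/2).
p = p0 + 0.5*a*t^2 = 2.6 + 0.5*0.5875*4^2
= 7.3


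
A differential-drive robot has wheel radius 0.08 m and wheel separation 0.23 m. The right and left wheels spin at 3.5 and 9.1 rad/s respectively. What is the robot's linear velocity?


vR = r*wR = 0.08*3.5 = 0.28 m/s
vL = r*wL = 0.08*9.1 = 0.728 m/s
v = (vR+vL)/2 = 0.504 m/s
omega = (vR-vL)/L = -1.9478 rad/s
linear velocity = 0.504 m/s


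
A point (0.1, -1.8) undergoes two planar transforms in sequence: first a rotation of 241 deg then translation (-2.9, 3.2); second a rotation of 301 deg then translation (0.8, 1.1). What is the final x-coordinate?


After transform 1:
x1 = cos(241)*0.1 - sin(241)*-1.8 + -2.9 = -4.5228
y1 = sin(241)*0.1 + cos(241)*-1.8 + 3.2 = 3.9852
After transform 2:
x2 = cos(301)*-4.5228 - sin(301)*3.9852 + 0.8
= 1.8866


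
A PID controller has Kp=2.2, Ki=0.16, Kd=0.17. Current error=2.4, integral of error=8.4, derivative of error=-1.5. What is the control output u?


u = Kp*e + Ki*int(e) + Kd*de/dt
= 2.2*2.4 + 0.16*8.4 + 0.17*(-1.5)
= 5.28 + 1.344 + -0.255
= 6.369


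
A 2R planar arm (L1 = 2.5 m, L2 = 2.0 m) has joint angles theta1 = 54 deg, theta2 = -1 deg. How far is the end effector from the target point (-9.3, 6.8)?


End effector via forward kinematics:
x = L1*cos(t1) + L2*cos(t1+t2) = 2.6731
y = L1*sin(t1) + L2*sin(t1+t2) = 3.6198
Distance to target:
d = sqrt((-9.3 - 2.6731)^2 + (6.8 - 3.6198)^2)
= sqrt(143.355 + 10.1136)
= 12.3882 m


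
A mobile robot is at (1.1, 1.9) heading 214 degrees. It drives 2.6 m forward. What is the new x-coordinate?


x_new = x0 + d*cos(theta)
= 1.1 + 2.6*cos(214)
= 1.1 + -2.1555
= -1.0555


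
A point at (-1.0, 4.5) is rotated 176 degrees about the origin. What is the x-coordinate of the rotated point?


x' = x*cos(theta) - y*sin(theta)
cos(176 deg) = -0.9976, sin(176 deg) = 0.0698
x' = -1.0 * -0.9976 - 4.5 * 0.0698
= 0.9976 - 0.3139
= 0.6837


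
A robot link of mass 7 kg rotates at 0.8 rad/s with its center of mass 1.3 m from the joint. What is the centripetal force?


F = m * omega^2 * r
= 7 * 0.8^2 * 1.3
= 7 * 0.64 * 1.3
= 5.824 N


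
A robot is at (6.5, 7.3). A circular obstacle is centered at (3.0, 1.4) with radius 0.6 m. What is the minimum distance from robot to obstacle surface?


center_dist = sqrt((6.5-3.0)^2 + (7.3-1.4)^2)
= sqrt(12.25 + 34.81)
= 6.86
min_dist = center_dist - radius = 6.86 - 0.6 = 6.26 m


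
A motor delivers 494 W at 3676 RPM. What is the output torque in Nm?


omega = 3676 * 2*pi/60 = 384.9498 rad/s
tau = P / omega = 494 / 384.9498
= 1.2833 Nm


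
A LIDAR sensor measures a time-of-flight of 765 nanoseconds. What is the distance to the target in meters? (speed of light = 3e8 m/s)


tof = 765 ns = 7.65e-07 s
dist = c * tof / 2
= 3e8 * 7.65e-07 / 2
= 114.75 m


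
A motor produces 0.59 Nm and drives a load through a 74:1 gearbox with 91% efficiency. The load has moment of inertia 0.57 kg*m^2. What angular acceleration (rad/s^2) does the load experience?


tau_out = tau_motor * N * eta
= 0.59 * 74 * 0.91 = 39.7306 Nm
alpha = tau_out / I = 39.7306 / 0.57
= 69.7028 rad/s^2
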